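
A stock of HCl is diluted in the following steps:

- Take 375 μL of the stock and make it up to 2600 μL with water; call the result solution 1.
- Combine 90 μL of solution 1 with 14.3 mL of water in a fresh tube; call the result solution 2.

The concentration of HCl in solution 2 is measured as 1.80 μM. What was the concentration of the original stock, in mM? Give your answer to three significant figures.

2.00 mM

Step 1: 375 μL brought to 2600 μL → factor 2600/375 = 6.9333
Step 2: 90 μL + 14.3 mL = 14390 μL total → factor 14390/90 = 159.89
Overall dilution factor = 6.9333 × 159.89 = 1108.6
Stock = 1.80 μM × 1108.6 = 1995 μM = 2.00 mM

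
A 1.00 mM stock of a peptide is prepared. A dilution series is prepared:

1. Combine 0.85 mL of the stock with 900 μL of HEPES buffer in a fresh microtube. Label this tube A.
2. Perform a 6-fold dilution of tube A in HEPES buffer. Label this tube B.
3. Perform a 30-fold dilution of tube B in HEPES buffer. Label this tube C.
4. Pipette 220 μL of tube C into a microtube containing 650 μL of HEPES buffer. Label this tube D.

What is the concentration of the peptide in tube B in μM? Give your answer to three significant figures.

81.0 μM

Step 1: 0.85 mL + 900 μL = 1.75 mL total → factor 1.75/0.85 = 2.0588
Step 2: 6-fold → factor 6
Dilution factor through tube B = 2.0588 × 6 = 12.353
[tube B] = 1.00 mM / 12.353 = 0.08095 mM = 81.0 μM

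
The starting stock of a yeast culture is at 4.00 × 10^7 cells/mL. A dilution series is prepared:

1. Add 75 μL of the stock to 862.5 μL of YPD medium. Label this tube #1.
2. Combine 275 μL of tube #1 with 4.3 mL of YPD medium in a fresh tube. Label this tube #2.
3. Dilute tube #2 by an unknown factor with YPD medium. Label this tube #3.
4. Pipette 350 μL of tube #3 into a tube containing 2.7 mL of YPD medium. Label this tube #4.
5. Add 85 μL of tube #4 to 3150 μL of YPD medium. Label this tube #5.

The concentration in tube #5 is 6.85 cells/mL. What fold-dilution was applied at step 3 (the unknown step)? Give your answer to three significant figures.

84.7-fold

Step 1: 75 μL + 862.5 μL = 937.5 μL total → factor 937.5/75 = 12.5
Step 2: 275 μL + 4.3 mL = 4575 μL total → factor 4575/275 = 16.636
Step 3: unknown factor x
Step 4: 350 μL + 2.7 mL = 3050 μL total → factor 3050/350 = 8.7143
Step 5: 85 μL + 3150 μL = 3235 μL total → factor 3235/85 = 38.059
Product of known-step factors = 68969
Overall factor = 4.00 × 10^7 cells/mL / (6.85 cells/mL) = 5.8394 × 10^6
x = 5.8394 × 10^6 / 68969 = 84.7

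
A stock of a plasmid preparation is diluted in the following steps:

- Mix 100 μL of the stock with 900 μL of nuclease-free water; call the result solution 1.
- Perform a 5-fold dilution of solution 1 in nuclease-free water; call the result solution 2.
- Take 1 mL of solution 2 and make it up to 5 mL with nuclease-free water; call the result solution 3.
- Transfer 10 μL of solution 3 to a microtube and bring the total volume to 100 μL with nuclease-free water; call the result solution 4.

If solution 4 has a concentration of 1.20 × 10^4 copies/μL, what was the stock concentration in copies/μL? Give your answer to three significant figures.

3.00 × 10^7 copies/μL

Step 1: 100 μL + 900 μL = 1000 μL total → factor 1000/100 = 10
Step 2: 5-fold → factor 5
Step 3: 1 mL brought to 5 mL → factor 5/1 = 5
Step 4: 10 μL brought to 100 μL → factor 100/10 = 10
Overall dilution factor = 10 × 5 × 5 × 10 = 2500
Stock = 1.20 × 10^4 copies/μL × 2500 = 3.00 × 10^7 copies/μL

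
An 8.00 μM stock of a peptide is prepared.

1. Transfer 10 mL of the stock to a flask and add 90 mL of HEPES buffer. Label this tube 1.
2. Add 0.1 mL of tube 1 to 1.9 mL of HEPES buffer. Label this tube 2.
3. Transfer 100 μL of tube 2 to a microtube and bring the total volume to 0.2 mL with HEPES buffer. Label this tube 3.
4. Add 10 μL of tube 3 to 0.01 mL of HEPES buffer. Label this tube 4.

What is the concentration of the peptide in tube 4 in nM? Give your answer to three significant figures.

Step 1: 10 mL + 90 mL = 100 mL total → factor 100/10 = 10
Step 2: 0.1 mL + 1.9 mL = 2 mL total → factor 2/0.1 = 20
Step 3: 100 μL brought to 0.2 mL → factor 200/100 = 2
Step 4: 10 μL + 0.01 mL = 20 μL total → factor 20/10 = 2
Overall dilution factor = 10 × 20 × 2 × 2 = 800
Final = 8.00 μM / 800 = 0.01000 μM = 10.0 nM

10.0 nM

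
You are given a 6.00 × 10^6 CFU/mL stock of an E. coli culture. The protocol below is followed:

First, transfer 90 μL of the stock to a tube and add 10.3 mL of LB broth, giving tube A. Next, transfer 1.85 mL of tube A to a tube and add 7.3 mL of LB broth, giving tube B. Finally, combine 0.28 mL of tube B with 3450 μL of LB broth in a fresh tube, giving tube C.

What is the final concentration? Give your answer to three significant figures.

Step 1: 90 μL + 10.3 mL = 10390 μL total → factor 10390/90 = 115.44
Step 2: 1.85 mL + 7.3 mL = 9.15 mL total → factor 9.15/1.85 = 4.9459
Step 3: 0.28 mL + 3450 μL = 3.73 mL total → factor 3.73/0.28 = 13.321
Overall dilution factor = 115.44 × 4.9459 × 13.321 = 7606.3
Final = 6.00 × 10^6 CFU/mL / 7606.3 = 789 CFU/mL

789 CFU/mL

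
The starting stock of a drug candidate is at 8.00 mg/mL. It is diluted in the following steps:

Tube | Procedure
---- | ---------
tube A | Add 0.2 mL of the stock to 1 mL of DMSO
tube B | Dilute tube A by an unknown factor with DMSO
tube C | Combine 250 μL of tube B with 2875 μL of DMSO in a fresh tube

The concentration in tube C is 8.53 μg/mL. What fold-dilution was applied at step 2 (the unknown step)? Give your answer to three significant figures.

12.5-fold

Step 1: 0.2 mL + 1 mL = 1.2 mL total → factor 1.2/0.2 = 6
Step 2: unknown factor x
Step 3: 250 μL + 2875 μL = 3125 μL total → factor 3125/250 = 12.5
Product of known-step factors = 75
Overall factor = 8.00 mg/mL / (8.53 μg/mL) = 937.87
x = 937.87 / 75 = 12.5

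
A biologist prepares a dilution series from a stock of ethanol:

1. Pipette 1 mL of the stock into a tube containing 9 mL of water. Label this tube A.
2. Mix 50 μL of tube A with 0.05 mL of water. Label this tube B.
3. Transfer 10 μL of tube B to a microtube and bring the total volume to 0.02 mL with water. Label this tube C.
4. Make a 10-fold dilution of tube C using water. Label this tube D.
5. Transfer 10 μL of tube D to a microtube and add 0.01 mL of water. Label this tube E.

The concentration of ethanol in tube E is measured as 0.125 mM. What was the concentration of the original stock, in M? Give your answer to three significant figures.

0.100 M

Step 1: 1 mL + 9 mL = 10 mL total → factor 10/1 = 10
Step 2: 50 μL + 0.05 mL = 100 μL total → factor 100/50 = 2
Step 3: 10 μL brought to 0.02 mL → factor 20/10 = 2
Step 4: 10-fold → factor 10
Step 5: 10 μL + 0.01 mL = 20 μL total → factor 20/10 = 2
Overall dilution factor = 10 × 2 × 2 × 10 × 2 = 800
Stock = 0.125 mM × 800 = 100.0 mM = 0.100 M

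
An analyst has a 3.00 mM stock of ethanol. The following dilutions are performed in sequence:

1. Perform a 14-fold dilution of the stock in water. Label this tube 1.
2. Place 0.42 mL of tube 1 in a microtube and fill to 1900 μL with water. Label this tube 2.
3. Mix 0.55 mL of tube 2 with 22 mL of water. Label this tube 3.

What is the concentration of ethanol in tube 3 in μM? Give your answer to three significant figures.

Step 1: 14-fold → factor 14
Step 2: 0.42 mL brought to 1900 μL → factor 1.9/0.42 = 4.5238
Step 3: 0.55 mL + 22 mL = 22.55 mL total → factor 22.55/0.55 = 41
Overall dilution factor = 14 × 4.5238 × 41 = 2596.7
Final = 3.00 mM / 2596.7 = 0.001155 mM = 1.16 μM

1.16 μM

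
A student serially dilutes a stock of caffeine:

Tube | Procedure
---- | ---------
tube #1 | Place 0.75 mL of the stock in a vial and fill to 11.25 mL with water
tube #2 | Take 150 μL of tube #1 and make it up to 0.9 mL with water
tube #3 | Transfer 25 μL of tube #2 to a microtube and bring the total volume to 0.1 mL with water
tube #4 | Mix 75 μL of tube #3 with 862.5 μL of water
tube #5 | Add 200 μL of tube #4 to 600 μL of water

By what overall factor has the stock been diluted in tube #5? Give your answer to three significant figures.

1.80 × 10^4

Step 1: 0.75 mL brought to 11.25 mL → factor 11.25/0.75 = 15
Step 2: 150 μL brought to 0.9 mL → factor 900/150 = 6
Step 3: 25 μL brought to 0.1 mL → factor 100/25 = 4
Step 4: 75 μL + 862.5 μL = 937.5 μL total → factor 937.5/75 = 12.5
Step 5: 200 μL + 600 μL = 800 μL total → factor 800/200 = 4
Overall dilution factor = 15 × 6 × 4 × 12.5 × 4 = 18000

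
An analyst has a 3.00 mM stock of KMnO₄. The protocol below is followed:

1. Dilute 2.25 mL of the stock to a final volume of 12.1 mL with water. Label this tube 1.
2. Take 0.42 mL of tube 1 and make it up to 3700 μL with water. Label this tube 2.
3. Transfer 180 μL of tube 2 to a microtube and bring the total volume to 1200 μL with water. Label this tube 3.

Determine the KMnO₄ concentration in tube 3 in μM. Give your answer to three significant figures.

Step 1: 2.25 mL brought to 12.1 mL → factor 12.1/2.25 = 5.3778
Step 2: 0.42 mL brought to 3700 μL → factor 3.7/0.42 = 8.8095
Step 3: 180 μL brought to 1200 μL → factor 1200/180 = 6.6667
Overall dilution factor = 5.3778 × 8.8095 × 6.6667 = 315.84
Final = 3.00 mM / 315.84 = 0.009499 mM = 9.50 μM

9.50 μM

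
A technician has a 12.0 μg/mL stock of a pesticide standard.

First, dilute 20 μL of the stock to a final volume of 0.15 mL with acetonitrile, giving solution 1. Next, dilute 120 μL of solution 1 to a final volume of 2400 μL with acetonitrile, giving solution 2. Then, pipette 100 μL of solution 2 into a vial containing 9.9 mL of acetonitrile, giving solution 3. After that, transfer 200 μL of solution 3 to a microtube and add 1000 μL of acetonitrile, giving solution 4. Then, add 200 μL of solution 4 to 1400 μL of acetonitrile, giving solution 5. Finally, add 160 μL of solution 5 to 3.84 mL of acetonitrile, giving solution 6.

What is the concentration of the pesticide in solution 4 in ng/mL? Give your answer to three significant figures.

0.133 ng/mL

Step 1: 20 μL brought to 0.15 mL → factor 150/20 = 7.5
Step 2: 120 μL brought to 2400 μL → factor 2400/120 = 20
Step 3: 100 μL + 9.9 mL = 10000 μL total → factor 10000/100 = 100
Step 4: 200 μL + 1000 μL = 1200 μL total → factor 1200/200 = 6
Dilution factor through solution 4 = 7.5 × 20 × 100 × 6 = 90000
[solution 4] = 12.0 μg/mL / 90000 = 0.0001333 μg/mL = 0.133 ng/mL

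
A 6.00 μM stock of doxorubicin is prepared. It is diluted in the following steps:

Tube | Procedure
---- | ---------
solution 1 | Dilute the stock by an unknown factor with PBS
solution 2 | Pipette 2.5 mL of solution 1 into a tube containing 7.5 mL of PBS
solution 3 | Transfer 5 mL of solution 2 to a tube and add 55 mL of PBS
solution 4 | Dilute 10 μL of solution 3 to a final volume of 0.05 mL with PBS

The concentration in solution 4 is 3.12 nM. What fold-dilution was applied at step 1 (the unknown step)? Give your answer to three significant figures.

8.01-fold

Step 1: unknown factor x
Step 2: 2.5 mL + 7.5 mL = 10 mL total → factor 10/2.5 = 4
Step 3: 5 mL + 55 mL = 60 mL total → factor 60/5 = 12
Step 4: 10 μL brought to 0.05 mL → factor 50/10 = 5
Product of known-step factors = 240
Overall factor = 6.00 μM / (3.12 nM) = 1923.1
x = 1923.1 / 240 = 8.01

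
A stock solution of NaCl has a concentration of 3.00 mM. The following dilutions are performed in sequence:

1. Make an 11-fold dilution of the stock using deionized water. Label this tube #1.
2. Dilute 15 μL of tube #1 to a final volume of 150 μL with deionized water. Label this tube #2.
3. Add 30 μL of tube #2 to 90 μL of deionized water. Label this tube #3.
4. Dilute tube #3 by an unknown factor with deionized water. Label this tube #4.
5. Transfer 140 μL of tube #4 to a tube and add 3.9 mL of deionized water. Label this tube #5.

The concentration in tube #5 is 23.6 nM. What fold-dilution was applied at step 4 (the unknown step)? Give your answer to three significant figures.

10.0-fold

Step 1: 11-fold → factor 11
Step 2: 15 μL brought to 150 μL → factor 150/15 = 10
Step 3: 30 μL + 90 μL = 120 μL total → factor 120/30 = 4
Step 4: unknown factor x
Step 5: 140 μL + 3.9 mL = 4040 μL total → factor 4040/140 = 28.857
Product of known-step factors = 12697
Overall factor = 3.00 mM / (23.6 nM) = 1.2712 × 10^5
x = 1.2712 × 10^5 / 12697 = 10.0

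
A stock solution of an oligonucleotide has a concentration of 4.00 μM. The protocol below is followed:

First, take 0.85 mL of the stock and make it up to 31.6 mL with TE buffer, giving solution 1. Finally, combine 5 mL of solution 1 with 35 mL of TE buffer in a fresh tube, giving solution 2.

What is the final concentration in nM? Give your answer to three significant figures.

13.4 nM

Step 1: 0.85 mL brought to 31.6 mL → factor 31.6/0.85 = 37.176
Step 2: 5 mL + 35 mL = 40 mL total → factor 40/5 = 8
Overall dilution factor = 37.176 × 8 = 297.41
Final = 4.00 μM / 297.41 = 0.01345 μM = 13.4 nM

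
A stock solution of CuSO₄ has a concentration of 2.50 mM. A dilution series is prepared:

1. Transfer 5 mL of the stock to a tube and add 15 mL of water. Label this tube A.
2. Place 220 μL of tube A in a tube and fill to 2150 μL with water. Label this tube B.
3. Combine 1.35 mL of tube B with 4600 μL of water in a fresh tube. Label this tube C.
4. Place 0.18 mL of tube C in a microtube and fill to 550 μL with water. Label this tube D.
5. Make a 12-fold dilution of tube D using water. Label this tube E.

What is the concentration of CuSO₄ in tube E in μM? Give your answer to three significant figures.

0.396 μM

Step 1: 5 mL + 15 mL = 20 mL total → factor 20/5 = 4
Step 2: 220 μL brought to 2150 μL → factor 2150/220 = 9.7727
Step 3: 1.35 mL + 4600 μL = 5.95 mL total → factor 5.95/1.35 = 4.4074
Step 4: 0.18 mL brought to 550 μL → factor 0.55/0.18 = 3.0556
Step 5: 12-fold → factor 12
Overall dilution factor = 4 × 9.7727 × 4.4074 × 3.0556 × 12 = 6317.3
Final = 2.50 mM / 6317.3 = 0.0003957 mM = 0.396 μM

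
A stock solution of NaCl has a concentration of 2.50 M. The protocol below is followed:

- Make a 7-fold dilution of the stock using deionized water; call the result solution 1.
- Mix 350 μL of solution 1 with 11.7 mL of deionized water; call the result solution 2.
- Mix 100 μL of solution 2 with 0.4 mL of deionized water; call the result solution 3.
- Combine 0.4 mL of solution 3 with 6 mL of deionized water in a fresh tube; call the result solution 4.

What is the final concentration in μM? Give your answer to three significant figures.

130 μM

Step 1: 7-fold → factor 7
Step 2: 350 μL + 11.7 mL = 12050 μL total → factor 12050/350 = 34.429
Step 3: 100 μL + 0.4 mL = 500 μL total → factor 500/100 = 5
Step 4: 0.4 mL + 6 mL = 6.4 mL total → factor 6.4/0.4 = 16
Overall dilution factor = 7 × 34.429 × 5 × 16 = 19280
Final = 2.50 M / 19280 = 0.0001297 M = 130 μM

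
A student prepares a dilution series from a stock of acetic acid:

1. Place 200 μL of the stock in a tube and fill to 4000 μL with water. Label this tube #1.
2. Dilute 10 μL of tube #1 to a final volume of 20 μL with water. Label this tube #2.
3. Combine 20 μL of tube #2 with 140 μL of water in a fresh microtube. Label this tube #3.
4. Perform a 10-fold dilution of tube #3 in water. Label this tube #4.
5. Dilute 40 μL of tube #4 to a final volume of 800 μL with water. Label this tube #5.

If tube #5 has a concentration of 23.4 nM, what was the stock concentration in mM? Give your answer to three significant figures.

Step 1: 200 μL brought to 4000 μL → factor 4000/200 = 20
Step 2: 10 μL brought to 20 μL → factor 20/10 = 2
Step 3: 20 μL + 140 μL = 160 μL total → factor 160/20 = 8
Step 4: 10-fold → factor 10
Step 5: 40 μL brought to 800 μL → factor 800/40 = 20
Overall dilution factor = 20 × 2 × 8 × 10 × 20 = 64000
Stock = 23.4 nM × 64000 = 1.498 × 10^6 nM = 1.50 mM

1.50 mM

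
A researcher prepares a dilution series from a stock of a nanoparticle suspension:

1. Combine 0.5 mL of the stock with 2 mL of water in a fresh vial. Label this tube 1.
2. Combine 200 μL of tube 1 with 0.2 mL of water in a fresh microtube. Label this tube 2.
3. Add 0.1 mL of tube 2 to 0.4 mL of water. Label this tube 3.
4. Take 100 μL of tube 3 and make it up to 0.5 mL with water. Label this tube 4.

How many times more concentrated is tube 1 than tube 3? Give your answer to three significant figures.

10.0

Step 1: 0.5 mL + 2 mL = 2.5 mL total → factor 2.5/0.5 = 5
Step 2: 200 μL + 0.2 mL = 400 μL total → factor 400/200 = 2
Step 3: 0.1 mL + 0.4 mL = 0.5 mL total → factor 0.5/0.1 = 5
Dilution factor to tube 1 = 5; to tube 3 = 50
[tube 1]/[tube 3] = (factor to tube 3)/(factor to tube 1) = 50/5 = 10.0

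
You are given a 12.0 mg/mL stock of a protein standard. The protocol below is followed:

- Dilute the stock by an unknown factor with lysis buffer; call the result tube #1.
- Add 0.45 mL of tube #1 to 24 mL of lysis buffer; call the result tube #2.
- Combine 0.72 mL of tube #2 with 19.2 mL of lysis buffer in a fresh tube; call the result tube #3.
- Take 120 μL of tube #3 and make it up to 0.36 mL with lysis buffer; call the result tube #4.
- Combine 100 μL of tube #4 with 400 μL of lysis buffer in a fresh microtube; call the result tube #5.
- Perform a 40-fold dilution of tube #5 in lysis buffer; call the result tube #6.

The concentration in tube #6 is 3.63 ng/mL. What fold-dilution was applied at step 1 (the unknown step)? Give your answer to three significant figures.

Step 1: unknown factor x
Step 2: 0.45 mL + 24 mL = 24.45 mL total → factor 24.45/0.45 = 54.333
Step 3: 0.72 mL + 19.2 mL = 19.92 mL total → factor 19.92/0.72 = 27.667
Step 4: 120 μL brought to 0.36 mL → factor 360/120 = 3
Step 5: 100 μL + 400 μL = 500 μL total → factor 500/100 = 5
Step 6: 40-fold → factor 40
Product of known-step factors = 9.0193 × 10^5
Overall factor = 12.0 mg/mL / (3.63 ng/mL) = 3.3058 × 10^6
x = 3.3058 × 10^6 / 9.0193 × 10^5 = 3.67

3.67-fold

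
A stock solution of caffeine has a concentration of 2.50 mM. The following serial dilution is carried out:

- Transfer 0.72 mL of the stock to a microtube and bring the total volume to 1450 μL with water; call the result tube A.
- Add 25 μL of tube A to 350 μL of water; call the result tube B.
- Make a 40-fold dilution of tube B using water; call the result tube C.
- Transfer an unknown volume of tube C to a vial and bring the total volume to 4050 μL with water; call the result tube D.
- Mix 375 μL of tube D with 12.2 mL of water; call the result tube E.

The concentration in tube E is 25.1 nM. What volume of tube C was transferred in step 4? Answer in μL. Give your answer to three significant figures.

1.65 × 10^3 μL

Step 1: 0.72 mL brought to 1450 μL → factor 1.45/0.72 = 2.0139
Step 2: 25 μL + 350 μL = 375 μL total → factor 375/25 = 15
Step 3: 40-fold → factor 40
Step 4: v brought to 4050 μL → factor = 4050 μL/v
Step 5: 375 μL + 12.2 mL = 12575 μL total → factor 12575/375 = 33.533
Product of known-step factors = 40519
Overall factor = 2.50 mM / (25.1 nM) = 99602
Step-4 factor = 99602 / 40519 = 2.4581
v = 4050 μL / 2.4581 = 1.65 × 10^3 μL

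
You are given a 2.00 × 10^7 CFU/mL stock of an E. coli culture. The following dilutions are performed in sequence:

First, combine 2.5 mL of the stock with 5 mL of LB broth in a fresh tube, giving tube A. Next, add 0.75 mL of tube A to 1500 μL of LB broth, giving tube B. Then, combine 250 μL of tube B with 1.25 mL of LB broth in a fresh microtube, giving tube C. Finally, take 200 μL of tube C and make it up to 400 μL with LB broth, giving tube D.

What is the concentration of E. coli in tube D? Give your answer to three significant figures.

Step 1: 2.5 mL + 5 mL = 7.5 mL total → factor 7.5/2.5 = 3
Step 2: 0.75 mL + 1500 μL = 2.25 mL total → factor 2.25/0.75 = 3
Step 3: 250 μL + 1.25 mL = 1500 μL total → factor 1500/250 = 6
Step 4: 200 μL brought to 400 μL → factor 400/200 = 2
Overall dilution factor = 3 × 3 × 6 × 2 = 108
Final = 2.00 × 10^7 CFU/mL / 108 = 1.85 × 10^5 CFU/mL

1.85 × 10^5 CFU/mL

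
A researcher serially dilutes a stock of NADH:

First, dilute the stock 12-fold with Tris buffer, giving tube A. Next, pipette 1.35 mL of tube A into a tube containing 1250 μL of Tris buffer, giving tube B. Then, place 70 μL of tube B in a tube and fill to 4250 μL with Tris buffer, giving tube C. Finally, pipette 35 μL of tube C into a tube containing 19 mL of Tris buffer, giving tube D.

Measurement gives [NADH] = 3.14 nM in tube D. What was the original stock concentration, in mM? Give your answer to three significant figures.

Step 1: 12-fold → factor 12
Step 2: 1.35 mL + 1250 μL = 2.6 mL total → factor 2.6/1.35 = 1.9259
Step 3: 70 μL brought to 4250 μL → factor 4250/70 = 60.714
Step 4: 35 μL + 19 mL = 19035 μL total → factor 19035/35 = 543.86
Overall dilution factor = 12 × 1.9259 × 60.714 × 543.86 = 7.6313 × 10^5
Stock = 3.14 nM × 7.6313 × 10^5 = 2.396 × 10^6 nM = 2.40 mM

2.40 mM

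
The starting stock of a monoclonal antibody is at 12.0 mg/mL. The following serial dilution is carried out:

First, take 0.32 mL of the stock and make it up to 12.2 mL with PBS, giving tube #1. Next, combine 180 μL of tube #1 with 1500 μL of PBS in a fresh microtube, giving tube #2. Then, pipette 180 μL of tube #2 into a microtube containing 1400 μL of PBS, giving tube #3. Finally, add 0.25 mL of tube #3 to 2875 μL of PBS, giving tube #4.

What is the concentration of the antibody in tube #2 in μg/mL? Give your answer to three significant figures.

Step 1: 0.32 mL brought to 12.2 mL → factor 12.2/0.32 = 38.125
Step 2: 180 μL + 1500 μL = 1680 μL total → factor 1680/180 = 9.3333
Dilution factor through tube #2 = 38.125 × 9.3333 = 355.83
[tube #2] = 12.0 mg/mL / 355.83 = 0.03372 mg/mL = 33.7 μg/mL

33.7 μg/mL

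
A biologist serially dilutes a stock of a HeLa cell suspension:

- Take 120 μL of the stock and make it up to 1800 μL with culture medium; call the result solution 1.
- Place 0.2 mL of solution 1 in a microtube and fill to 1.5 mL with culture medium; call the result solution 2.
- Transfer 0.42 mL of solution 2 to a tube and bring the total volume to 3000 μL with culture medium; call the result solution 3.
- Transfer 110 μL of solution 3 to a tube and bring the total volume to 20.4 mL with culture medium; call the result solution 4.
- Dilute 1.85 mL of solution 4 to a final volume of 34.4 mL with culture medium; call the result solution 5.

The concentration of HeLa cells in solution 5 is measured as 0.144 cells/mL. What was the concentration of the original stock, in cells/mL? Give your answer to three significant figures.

3.99 × 10^5 cells/mL

Step 1: 120 μL brought to 1800 μL → factor 1800/120 = 15
Step 2: 0.2 mL brought to 1.5 mL → factor 1.5/0.2 = 7.5
Step 3: 0.42 mL brought to 3000 μL → factor 3/0.42 = 7.1429
Step 4: 110 μL brought to 20.4 mL → factor 20400/110 = 185.45
Step 5: 1.85 mL brought to 34.4 mL → factor 34.4/1.85 = 18.595
Overall dilution factor = 15 × 7.5 × 7.1429 × 185.45 × 18.595 = 2.7711 × 10^6
Stock = 0.144 cells/mL × 2.7711 × 10^6 = 3.99 × 10^5 cells/mL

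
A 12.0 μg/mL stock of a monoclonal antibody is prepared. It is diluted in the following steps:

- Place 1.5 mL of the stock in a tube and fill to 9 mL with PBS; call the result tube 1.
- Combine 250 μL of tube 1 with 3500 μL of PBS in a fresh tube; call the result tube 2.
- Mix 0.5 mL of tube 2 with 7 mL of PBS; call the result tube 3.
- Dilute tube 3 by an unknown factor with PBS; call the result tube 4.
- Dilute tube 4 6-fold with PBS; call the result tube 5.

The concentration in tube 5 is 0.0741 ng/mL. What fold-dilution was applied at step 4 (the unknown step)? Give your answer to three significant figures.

20.0-fold

Step 1: 1.5 mL brought to 9 mL → factor 9/1.5 = 6
Step 2: 250 μL + 3500 μL = 3750 μL total → factor 3750/250 = 15
Step 3: 0.5 mL + 7 mL = 7.5 mL total → factor 7.5/0.5 = 15
Step 4: unknown factor x
Step 5: 6-fold → factor 6
Product of known-step factors = 8100
Overall factor = 12.0 μg/mL / (0.0741 ng/mL) = 1.6194 × 10^5
x = 1.6194 × 10^5 / 8100 = 20.0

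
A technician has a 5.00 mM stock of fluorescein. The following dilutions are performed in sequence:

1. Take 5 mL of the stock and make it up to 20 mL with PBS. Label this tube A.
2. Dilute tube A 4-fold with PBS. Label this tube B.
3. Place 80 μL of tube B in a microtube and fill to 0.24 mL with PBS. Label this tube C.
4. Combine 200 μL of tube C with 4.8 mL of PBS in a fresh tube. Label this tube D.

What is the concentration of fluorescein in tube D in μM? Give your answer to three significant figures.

4.17 μM

Step 1: 5 mL brought to 20 mL → factor 20/5 = 4
Step 2: 4-fold → factor 4
Step 3: 80 μL brought to 0.24 mL → factor 240/80 = 3
Step 4: 200 μL + 4.8 mL = 5000 μL total → factor 5000/200 = 25
Overall dilution factor = 4 × 4 × 3 × 25 = 1200
Final = 5.00 mM / 1200 = 0.004167 mM = 4.17 μM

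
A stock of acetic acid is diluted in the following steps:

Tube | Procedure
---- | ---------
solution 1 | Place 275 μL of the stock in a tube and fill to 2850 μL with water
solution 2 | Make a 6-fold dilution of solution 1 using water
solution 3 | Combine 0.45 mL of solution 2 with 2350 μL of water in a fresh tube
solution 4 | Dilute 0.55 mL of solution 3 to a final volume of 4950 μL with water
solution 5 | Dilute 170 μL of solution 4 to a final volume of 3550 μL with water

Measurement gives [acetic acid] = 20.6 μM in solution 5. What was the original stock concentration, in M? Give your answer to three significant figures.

Step 1: 275 μL brought to 2850 μL → factor 2850/275 = 10.364
Step 2: 6-fold → factor 6
Step 3: 0.45 mL + 2350 μL = 2.8 mL total → factor 2.8/0.45 = 6.2222
Step 4: 0.55 mL brought to 4950 μL → factor 4.95/0.55 = 9
Step 5: 170 μL brought to 3550 μL → factor 3550/170 = 20.882
Overall dilution factor = 10.364 × 6 × 6.2222 × 9 × 20.882 = 72716
Stock = 20.6 μM × 72716 = 1.498 × 10^6 μM = 1.50 M

1.50 M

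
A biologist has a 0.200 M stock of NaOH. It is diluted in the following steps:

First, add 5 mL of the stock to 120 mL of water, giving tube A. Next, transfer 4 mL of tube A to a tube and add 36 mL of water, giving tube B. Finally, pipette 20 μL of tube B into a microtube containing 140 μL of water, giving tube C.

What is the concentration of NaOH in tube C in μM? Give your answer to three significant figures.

Step 1: 5 mL + 120 mL = 125 mL total → factor 125/5 = 25
Step 2: 4 mL + 36 mL = 40 mL total → factor 40/4 = 10
Step 3: 20 μL + 140 μL = 160 μL total → factor 160/20 = 8
Overall dilution factor = 25 × 10 × 8 = 2000
Final = 0.200 M / 2000 = 0.0001000 M = 100 μM

100 μM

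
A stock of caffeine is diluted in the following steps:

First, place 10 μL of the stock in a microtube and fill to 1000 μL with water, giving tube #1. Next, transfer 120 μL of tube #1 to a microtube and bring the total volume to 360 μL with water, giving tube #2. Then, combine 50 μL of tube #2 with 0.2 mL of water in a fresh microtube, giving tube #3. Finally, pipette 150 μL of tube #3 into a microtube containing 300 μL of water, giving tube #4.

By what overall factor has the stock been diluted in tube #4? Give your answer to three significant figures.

Step 1: 10 μL brought to 1000 μL → factor 1000/10 = 100
Step 2: 120 μL brought to 360 μL → factor 360/120 = 3
Step 3: 50 μL + 0.2 mL = 250 μL total → factor 250/50 = 5
Step 4: 150 μL + 300 μL = 450 μL total → factor 450/150 = 3
Overall dilution factor = 100 × 3 × 5 × 3 = 4500

4.50 × 10^3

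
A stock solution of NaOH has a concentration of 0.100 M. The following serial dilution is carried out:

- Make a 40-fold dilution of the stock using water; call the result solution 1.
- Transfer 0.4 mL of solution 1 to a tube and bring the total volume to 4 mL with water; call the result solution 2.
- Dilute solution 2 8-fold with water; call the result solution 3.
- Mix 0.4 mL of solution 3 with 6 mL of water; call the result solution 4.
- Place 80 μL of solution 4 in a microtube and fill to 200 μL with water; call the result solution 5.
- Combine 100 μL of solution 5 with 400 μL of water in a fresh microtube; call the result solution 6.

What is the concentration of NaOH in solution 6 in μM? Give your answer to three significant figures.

0.156 μM

Step 1: 40-fold → factor 40
Step 2: 0.4 mL brought to 4 mL → factor 4/0.4 = 10
Step 3: 8-fold → factor 8
Step 4: 0.4 mL + 6 mL = 6.4 mL total → factor 6.4/0.4 = 16
Step 5: 80 μL brought to 200 μL → factor 200/80 = 2.5
Step 6: 100 μL + 400 μL = 500 μL total → factor 500/100 = 5
Overall dilution factor = 40 × 10 × 8 × 16 × 2.5 × 5 = 6.4 × 10^5
Final = 0.100 M / 6.4 × 10^5 = 1.563 × 10^-7 M = 0.156 μM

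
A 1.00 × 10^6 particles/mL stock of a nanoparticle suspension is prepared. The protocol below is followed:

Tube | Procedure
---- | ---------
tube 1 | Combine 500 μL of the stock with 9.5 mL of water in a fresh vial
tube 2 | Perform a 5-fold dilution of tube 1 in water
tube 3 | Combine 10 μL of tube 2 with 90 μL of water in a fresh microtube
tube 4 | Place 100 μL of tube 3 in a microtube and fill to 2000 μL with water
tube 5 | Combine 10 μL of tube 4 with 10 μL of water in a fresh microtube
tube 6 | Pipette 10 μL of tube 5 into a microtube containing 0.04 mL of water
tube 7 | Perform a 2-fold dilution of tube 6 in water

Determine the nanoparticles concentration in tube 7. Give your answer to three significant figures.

2.50 particles/mL

Step 1: 500 μL + 9.5 mL = 10000 μL total → factor 10000/500 = 20
Step 2: 5-fold → factor 5
Step 3: 10 μL + 90 μL = 100 μL total → factor 100/10 = 10
Step 4: 100 μL brought to 2000 μL → factor 2000/100 = 20
Step 5: 10 μL + 10 μL = 20 μL total → factor 20/10 = 2
Step 6: 10 μL + 0.04 mL = 50 μL total → factor 50/10 = 5
Step 7: 2-fold → factor 2
Overall dilution factor = 20 × 5 × 10 × 20 × 2 × 5 × 2 = 4 × 10^5
Final = 1.00 × 10^6 particles/mL / 4 × 10^5 = 2.50 particles/mL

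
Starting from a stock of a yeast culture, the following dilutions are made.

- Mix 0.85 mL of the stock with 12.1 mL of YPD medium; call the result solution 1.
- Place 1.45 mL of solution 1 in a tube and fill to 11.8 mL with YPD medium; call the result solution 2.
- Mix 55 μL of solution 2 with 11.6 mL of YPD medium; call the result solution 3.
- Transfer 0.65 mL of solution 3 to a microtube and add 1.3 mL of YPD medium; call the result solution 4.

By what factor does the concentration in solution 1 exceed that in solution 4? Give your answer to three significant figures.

Step 1: 0.85 mL + 12.1 mL = 12.95 mL total → factor 12.95/0.85 = 15.235
Step 2: 1.45 mL brought to 11.8 mL → factor 11.8/1.45 = 8.1379
Step 3: 55 μL + 11.6 mL = 11655 μL total → factor 11655/55 = 211.91
Step 4: 0.65 mL + 1.3 mL = 1.95 mL total → factor 1.95/0.65 = 3
Dilution factor to solution 1 = 15.235; to solution 4 = 78820
[solution 1]/[solution 4] = (factor to solution 4)/(factor to solution 1) = 78820/15.235 = 5.17 × 10^3

5.17 × 10^3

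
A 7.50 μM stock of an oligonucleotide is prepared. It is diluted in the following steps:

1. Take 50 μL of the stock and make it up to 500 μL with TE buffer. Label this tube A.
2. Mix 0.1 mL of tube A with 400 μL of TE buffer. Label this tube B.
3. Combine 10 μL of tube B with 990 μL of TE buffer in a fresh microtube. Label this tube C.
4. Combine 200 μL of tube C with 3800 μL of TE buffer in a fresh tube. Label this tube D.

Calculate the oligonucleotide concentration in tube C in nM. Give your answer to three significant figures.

Step 1: 50 μL brought to 500 μL → factor 500/50 = 10
Step 2: 0.1 mL + 400 μL = 0.5 mL total → factor 0.5/0.1 = 5
Step 3: 10 μL + 990 μL = 1000 μL total → factor 1000/10 = 100
Dilution factor through tube C = 10 × 5 × 100 = 5000
[tube C] = 7.50 μM / 5000 = 0.001500 μM = 1.50 nM

1.50 nM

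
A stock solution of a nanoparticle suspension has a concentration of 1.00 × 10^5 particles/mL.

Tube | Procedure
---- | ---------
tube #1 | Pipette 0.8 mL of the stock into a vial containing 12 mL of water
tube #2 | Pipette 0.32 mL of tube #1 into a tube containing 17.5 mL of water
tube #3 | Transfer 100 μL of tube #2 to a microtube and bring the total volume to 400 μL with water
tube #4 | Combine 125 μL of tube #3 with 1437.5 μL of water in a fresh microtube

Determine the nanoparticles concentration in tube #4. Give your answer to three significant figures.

2.24 particles/mL

Step 1: 0.8 mL + 12 mL = 12.8 mL total → factor 12.8/0.8 = 16
Step 2: 0.32 mL + 17.5 mL = 17.82 mL total → factor 17.82/0.32 = 55.688
Step 3: 100 μL brought to 400 μL → factor 400/100 = 4
Step 4: 125 μL + 1437.5 μL = 1562.5 μL total → factor 1562.5/125 = 12.5
Overall dilution factor = 16 × 55.688 × 4 × 12.5 = 44550
Final = 1.00 × 10^5 particles/mL / 44550 = 2.24 particles/mL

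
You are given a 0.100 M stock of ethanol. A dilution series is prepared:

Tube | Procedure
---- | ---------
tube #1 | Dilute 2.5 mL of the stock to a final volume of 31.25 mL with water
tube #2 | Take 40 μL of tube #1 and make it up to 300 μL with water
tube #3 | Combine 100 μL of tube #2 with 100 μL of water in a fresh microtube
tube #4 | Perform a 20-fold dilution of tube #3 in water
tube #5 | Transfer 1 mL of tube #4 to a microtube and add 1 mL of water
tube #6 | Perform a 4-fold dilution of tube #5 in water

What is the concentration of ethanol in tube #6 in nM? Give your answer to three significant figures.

Step 1: 2.5 mL brought to 31.25 mL → factor 31.25/2.5 = 12.5
Step 2: 40 μL brought to 300 μL → factor 300/40 = 7.5
Step 3: 100 μL + 100 μL = 200 μL total → factor 200/100 = 2
Step 4: 20-fold → factor 20
Step 5: 1 mL + 1 mL = 2 mL total → factor 2/1 = 2
Step 6: 4-fold → factor 4
Overall dilution factor = 12.5 × 7.5 × 2 × 20 × 2 × 4 = 30000
Final = 0.100 M / 30000 = 3.333 × 10^-6 M = 3.33 × 10^3 nM

3.33 × 10^3 nM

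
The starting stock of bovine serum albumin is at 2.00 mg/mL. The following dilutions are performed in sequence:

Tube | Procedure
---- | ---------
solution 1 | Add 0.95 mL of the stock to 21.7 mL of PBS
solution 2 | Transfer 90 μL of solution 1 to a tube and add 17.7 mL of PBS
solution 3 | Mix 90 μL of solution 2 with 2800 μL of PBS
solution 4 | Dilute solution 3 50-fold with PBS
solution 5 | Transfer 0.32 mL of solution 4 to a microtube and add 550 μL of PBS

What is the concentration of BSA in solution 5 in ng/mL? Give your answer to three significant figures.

0.0972 ng/mL

Step 1: 0.95 mL + 21.7 mL = 22.65 mL total → factor 22.65/0.95 = 23.842
Step 2: 90 μL + 17.7 mL = 17790 μL total → factor 17790/90 = 197.67
Step 3: 90 μL + 2800 μL = 2890 μL total → factor 2890/90 = 32.111
Step 4: 50-fold → factor 50
Step 5: 0.32 mL + 550 μL = 0.87 mL total → factor 0.87/0.32 = 2.7188
Dilution factor through solution 5 = 23.842 × 197.67 × 32.111 × 50 × 2.7188 = 2.0572 × 10^7
[solution 5] = 2.00 mg/mL / 2.0572 × 10^7 = 9.722 × 10^-8 mg/mL = 0.0972 ng/mL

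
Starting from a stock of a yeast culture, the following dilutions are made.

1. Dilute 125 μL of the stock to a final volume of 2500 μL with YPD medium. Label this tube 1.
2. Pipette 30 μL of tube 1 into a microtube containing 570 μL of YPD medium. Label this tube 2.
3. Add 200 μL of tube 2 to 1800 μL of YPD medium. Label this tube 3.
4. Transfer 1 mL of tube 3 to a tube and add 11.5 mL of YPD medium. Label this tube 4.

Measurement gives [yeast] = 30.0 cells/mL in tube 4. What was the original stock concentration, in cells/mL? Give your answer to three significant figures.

Step 1: 125 μL brought to 2500 μL → factor 2500/125 = 20
Step 2: 30 μL + 570 μL = 600 μL total → factor 600/30 = 20
Step 3: 200 μL + 1800 μL = 2000 μL total → factor 2000/200 = 10
Step 4: 1 mL + 11.5 mL = 12.5 mL total → factor 12.5/1 = 12.5
Overall dilution factor = 20 × 20 × 10 × 12.5 = 50000
Stock = 30.0 cells/mL × 50000 = 1.50 × 10^6 cells/mL

1.50 × 10^6 cells/mL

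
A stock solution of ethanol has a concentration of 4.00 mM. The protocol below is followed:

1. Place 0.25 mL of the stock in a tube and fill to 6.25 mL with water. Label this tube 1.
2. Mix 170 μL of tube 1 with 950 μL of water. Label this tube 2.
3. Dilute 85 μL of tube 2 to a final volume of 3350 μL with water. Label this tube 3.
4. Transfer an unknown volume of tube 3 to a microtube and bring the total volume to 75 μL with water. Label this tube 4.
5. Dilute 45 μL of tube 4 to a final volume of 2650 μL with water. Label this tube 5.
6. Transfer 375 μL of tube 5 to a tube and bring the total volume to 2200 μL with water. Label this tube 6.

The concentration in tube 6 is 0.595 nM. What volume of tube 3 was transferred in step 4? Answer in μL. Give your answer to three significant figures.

25.0 μL

Step 1: 0.25 mL brought to 6.25 mL → factor 6.25/0.25 = 25
Step 2: 170 μL + 950 μL = 1120 μL total → factor 1120/170 = 6.5882
Step 3: 85 μL brought to 3350 μL → factor 3350/85 = 39.412
Step 4: v brought to 75 μL → factor = 75 μL/v
Step 5: 45 μL brought to 2650 μL → factor 2650/45 = 58.889
Step 6: 375 μL brought to 2200 μL → factor 2200/375 = 5.8667
Product of known-step factors = 2.2426 × 10^6
Overall factor = 4.00 mM / (0.595 nM) = 6.7227 × 10^6
Step-4 factor = 6.7227 × 10^6 / 2.2426 × 10^6 = 2.9977
v = 75 μL / 2.9977 = 25.0 μL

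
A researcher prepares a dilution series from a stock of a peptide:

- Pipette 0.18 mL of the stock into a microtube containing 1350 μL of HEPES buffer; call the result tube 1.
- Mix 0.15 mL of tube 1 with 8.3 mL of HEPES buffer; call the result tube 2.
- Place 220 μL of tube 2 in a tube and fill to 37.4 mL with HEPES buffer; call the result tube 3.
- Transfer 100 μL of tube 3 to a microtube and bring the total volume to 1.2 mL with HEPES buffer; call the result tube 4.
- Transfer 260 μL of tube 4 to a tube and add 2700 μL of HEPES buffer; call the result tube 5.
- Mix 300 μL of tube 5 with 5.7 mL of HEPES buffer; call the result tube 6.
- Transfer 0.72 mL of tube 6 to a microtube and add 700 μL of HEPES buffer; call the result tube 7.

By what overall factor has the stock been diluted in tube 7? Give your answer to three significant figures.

4.39 × 10^8

Step 1: 0.18 mL + 1350 μL = 1.53 mL total → factor 1.53/0.18 = 8.5
Step 2: 0.15 mL + 8.3 mL = 8.45 mL total → factor 8.45/0.15 = 56.333
Step 3: 220 μL brought to 37.4 mL → factor 37400/220 = 170
Step 4: 100 μL brought to 1.2 mL → factor 1200/100 = 12
Step 5: 260 μL + 2700 μL = 2960 μL total → factor 2960/260 = 11.385
Step 6: 300 μL + 5.7 mL = 6000 μL total → factor 6000/300 = 20
Step 7: 0.72 mL + 700 μL = 1.42 mL total → factor 1.42/0.72 = 1.9722
Overall dilution factor = 8.5 × 56.333 × 170 × 12 × 11.385 × 20 × 1.9722 = 4.3865 × 10^8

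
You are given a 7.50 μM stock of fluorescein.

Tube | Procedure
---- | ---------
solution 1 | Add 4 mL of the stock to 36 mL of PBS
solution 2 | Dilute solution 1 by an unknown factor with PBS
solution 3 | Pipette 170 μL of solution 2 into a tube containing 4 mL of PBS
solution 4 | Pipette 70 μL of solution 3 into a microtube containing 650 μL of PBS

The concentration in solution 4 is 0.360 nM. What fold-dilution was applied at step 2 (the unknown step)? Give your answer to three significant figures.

8.26-fold

Step 1: 4 mL + 36 mL = 40 mL total → factor 40/4 = 10
Step 2: unknown factor x
Step 3: 170 μL + 4 mL = 4170 μL total → factor 4170/170 = 24.529
Step 4: 70 μL + 650 μL = 720 μL total → factor 720/70 = 10.286
Product of known-step factors = 2523
Overall factor = 7.50 μM / (0.360 nM) = 20833
x = 20833 / 2523 = 8.26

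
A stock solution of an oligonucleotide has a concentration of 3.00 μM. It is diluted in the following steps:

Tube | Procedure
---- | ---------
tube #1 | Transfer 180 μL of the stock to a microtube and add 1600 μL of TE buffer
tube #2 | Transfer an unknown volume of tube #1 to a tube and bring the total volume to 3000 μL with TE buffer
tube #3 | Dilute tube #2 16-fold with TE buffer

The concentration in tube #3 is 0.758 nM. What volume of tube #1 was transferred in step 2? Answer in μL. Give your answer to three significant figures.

Step 1: 180 μL + 1600 μL = 1780 μL total → factor 1780/180 = 9.8889
Step 2: v brought to 3000 μL → factor = 3000 μL/v
Step 3: 16-fold → factor 16
Product of known-step factors = 158.22
Overall factor = 3.00 μM / (0.758 nM) = 3957.8
Step-2 factor = 3957.8 / 158.22 = 25.014
v = 3000 μL / 25.014 = 120 μL

120 μL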